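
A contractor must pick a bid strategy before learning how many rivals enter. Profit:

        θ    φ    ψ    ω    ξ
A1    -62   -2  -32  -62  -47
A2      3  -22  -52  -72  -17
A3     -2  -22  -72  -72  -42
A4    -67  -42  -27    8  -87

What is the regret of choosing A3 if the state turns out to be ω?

80

Best payoff under ω is 8.
Regret = 8 − (-72) = 80.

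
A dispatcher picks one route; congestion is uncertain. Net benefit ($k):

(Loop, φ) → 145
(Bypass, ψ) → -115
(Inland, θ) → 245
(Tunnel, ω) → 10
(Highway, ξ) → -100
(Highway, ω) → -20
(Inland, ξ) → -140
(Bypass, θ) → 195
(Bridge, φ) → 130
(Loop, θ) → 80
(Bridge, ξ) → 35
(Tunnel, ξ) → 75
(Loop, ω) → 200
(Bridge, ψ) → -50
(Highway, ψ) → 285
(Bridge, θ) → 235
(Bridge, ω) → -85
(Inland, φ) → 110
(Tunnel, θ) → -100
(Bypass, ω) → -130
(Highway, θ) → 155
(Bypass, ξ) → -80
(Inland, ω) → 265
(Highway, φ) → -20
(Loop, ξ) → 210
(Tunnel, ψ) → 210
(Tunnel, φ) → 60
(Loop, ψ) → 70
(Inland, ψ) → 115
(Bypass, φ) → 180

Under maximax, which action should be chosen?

Highway

Row maxima: Highway=285, Tunnel=210, Loop=210, Bypass=195, Bridge=235, Inland=265
Best best-case = 285 → Highway.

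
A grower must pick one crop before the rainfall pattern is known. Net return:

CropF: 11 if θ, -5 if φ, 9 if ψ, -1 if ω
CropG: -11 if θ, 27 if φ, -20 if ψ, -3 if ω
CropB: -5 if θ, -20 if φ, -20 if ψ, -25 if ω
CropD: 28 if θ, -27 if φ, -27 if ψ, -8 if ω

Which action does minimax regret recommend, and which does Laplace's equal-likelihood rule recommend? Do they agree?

Column bests: θ=28, φ=27, ψ=9, ω=-1.
CropF regrets: 17, 32, 0, 0 → max 32
CropG regrets: 39, 0, 29, 2 → max 39
CropB regrets: 33, 47, 29, 24 → max 47
CropD regrets: 0, 54, 36, 7 → max 54
Smallest max regret = 32 → CropF.
Row averages: CropF=3.5, CropG=-1.75, CropB=-17.5, CropD=-8.5
Highest average = 3.5 → CropF.

minimax regret → CropF; laplace → CropF (agree)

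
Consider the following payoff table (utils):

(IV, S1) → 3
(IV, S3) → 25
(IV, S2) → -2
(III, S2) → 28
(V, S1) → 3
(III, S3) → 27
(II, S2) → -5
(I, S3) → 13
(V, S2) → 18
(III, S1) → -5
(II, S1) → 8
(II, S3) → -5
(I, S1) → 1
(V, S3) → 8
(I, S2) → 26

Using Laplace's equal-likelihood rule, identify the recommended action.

Row averages: I=40/3, II=-2/3, III=50/3, IV=26/3, V=29/3
Highest average = 50/3 → III.

III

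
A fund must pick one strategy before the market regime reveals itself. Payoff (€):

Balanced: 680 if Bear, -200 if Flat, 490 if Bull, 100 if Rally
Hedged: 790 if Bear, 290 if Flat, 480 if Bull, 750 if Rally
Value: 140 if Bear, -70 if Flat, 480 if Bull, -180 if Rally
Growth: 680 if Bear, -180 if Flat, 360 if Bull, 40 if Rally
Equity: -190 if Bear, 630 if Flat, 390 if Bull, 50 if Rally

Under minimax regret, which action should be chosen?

Hedged

Column bests: Bear=790, Flat=630, Bull=490, Rally=750.
Balanced regrets: 110, 830, 0, 650 → max 830
Hedged regrets: 0, 340, 10, 0 → max 340
Value regrets: 650, 700, 10, 930 → max 930
Growth regrets: 110, 810, 130, 710 → max 810
Equity regrets: 980, 0, 100, 700 → max 980
Smallest max regret = 340 → Hedged.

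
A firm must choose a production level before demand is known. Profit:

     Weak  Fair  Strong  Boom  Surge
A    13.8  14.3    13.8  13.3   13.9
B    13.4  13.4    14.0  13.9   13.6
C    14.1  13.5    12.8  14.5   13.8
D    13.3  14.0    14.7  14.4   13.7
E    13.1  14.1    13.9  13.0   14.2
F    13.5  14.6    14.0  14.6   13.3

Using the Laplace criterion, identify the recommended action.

Row averages: A=13.82, B=13.66, C=13.74, D=14.02, E=13.66, F=14
Highest average = 14.02 → D.

D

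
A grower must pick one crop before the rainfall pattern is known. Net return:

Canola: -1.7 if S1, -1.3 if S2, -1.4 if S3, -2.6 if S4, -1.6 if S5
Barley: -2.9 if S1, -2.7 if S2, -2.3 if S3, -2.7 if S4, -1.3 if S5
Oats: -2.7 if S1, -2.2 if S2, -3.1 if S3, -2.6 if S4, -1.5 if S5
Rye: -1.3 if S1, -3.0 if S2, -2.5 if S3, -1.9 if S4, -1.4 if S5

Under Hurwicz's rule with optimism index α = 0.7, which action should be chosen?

Canola

Canola: 0.7·(-1.3) + 0.3·(-2.6) = -1.69
Barley: 0.7·(-1.3) + 0.3·(-2.9) = -1.78
Oats: 0.7·(-1.5) + 0.3·(-3.1) = -1.98
Rye: 0.7·(-1.3) + 0.3·(-3.0) = -1.81
Highest Hurwicz score = -1.69 → Canola.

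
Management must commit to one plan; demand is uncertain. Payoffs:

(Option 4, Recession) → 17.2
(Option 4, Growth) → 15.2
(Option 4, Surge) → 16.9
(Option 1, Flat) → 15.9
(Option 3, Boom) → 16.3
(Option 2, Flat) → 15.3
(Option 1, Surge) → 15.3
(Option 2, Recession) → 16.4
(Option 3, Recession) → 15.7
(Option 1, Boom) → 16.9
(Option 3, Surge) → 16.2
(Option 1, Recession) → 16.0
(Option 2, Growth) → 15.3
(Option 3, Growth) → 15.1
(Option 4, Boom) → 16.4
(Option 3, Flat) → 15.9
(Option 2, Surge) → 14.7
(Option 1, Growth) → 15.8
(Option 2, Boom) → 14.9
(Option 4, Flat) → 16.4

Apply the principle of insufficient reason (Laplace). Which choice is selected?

Row averages: Option 1=15.98, Option 2=15.32, Option 3=15.84, Option 4=16.42
Highest average = 16.42 → Option 4.

Option 4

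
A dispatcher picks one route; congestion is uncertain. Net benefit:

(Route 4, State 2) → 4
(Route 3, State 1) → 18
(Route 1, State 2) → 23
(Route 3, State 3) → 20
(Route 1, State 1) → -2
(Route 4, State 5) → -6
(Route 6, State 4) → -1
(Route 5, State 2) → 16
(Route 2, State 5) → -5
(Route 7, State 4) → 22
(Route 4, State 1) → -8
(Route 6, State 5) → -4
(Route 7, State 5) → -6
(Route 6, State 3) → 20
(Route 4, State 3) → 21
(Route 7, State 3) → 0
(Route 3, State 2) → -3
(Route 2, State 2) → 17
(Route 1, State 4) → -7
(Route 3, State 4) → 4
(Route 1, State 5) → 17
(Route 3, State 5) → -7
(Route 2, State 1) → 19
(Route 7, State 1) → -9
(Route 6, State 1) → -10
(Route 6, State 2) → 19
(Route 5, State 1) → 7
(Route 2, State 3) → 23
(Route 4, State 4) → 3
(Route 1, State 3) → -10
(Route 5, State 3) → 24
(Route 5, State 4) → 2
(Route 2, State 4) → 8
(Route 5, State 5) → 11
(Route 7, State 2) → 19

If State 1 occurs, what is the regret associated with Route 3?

1

Best payoff under State 1 is 19.
Regret = 19 − 18 = 1.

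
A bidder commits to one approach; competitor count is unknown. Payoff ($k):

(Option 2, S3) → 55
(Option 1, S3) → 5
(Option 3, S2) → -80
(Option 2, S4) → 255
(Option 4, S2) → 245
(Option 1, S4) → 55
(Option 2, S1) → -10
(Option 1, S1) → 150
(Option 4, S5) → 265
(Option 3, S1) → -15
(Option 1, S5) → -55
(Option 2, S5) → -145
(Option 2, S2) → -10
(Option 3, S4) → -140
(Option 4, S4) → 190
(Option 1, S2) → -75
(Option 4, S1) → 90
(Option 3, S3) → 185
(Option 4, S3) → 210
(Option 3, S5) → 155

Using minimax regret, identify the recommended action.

Option 4

Column bests: S1=150, S2=245, S3=210, S4=255, S5=265.
Option 1 regrets: 0, 320, 205, 200, 320 → max 320
Option 2 regrets: 160, 255, 155, 0, 410 → max 410
Option 3 regrets: 165, 325, 25, 395, 110 → max 395
Option 4 regrets: 60, 0, 0, 65, 0 → max 65
Smallest max regret = 65 → Option 4.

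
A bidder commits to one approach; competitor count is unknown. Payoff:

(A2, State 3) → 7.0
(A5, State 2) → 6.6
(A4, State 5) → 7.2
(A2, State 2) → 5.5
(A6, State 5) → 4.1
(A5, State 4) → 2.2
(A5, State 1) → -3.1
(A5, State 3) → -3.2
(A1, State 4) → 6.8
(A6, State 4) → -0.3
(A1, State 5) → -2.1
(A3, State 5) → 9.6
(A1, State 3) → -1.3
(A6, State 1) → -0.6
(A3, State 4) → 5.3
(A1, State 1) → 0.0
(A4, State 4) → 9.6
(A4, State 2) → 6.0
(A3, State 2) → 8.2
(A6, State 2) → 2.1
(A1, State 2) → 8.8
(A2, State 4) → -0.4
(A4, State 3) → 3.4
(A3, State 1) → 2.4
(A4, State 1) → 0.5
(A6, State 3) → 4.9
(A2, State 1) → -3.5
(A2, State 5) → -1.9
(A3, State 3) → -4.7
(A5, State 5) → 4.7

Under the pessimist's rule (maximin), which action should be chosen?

Row minima: A1=-2.1, A2=-3.5, A3=-4.7, A4=0.5, A5=-3.2, A6=-0.6
Best worst-case = 0.5 → A4.

A4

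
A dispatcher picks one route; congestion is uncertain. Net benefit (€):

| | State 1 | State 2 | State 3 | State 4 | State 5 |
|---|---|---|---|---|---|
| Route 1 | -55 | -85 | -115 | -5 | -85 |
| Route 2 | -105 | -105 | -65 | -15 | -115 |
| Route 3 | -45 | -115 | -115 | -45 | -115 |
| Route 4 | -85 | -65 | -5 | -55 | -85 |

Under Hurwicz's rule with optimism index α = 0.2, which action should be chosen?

Route 1: 0.2·(-5) + 0.8·(-115) = -93
Route 2: 0.2·(-15) + 0.8·(-115) = -95
Route 3: 0.2·(-45) + 0.8·(-115) = -101
Route 4: 0.2·(-5) + 0.8·(-85) = -69
Highest Hurwicz score = -69 → Route 4.

Route 4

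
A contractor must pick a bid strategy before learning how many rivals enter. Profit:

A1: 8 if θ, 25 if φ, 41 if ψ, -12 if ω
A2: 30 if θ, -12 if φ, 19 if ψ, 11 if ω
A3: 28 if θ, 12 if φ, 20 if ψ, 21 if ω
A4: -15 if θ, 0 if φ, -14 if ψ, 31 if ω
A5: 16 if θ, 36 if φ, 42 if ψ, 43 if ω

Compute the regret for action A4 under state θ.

Best payoff under θ is 30.
Regret = 30 − (-15) = 45.

45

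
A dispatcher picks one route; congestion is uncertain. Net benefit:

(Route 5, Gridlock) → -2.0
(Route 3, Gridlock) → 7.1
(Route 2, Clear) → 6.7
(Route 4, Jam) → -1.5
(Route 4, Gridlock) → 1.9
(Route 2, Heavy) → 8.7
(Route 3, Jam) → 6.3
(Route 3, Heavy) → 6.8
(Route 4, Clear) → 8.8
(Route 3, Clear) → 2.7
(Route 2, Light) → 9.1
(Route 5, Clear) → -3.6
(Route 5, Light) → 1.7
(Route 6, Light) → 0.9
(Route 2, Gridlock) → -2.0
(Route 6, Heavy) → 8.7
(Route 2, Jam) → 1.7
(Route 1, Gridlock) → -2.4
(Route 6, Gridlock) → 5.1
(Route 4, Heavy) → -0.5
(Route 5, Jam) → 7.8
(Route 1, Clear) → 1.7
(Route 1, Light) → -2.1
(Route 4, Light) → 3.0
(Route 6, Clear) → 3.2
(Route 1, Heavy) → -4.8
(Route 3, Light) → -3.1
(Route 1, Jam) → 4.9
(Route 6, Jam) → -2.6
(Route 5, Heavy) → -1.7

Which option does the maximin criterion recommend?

Route 4

Row minima: Route 1=-4.8, Route 2=-2.0, Route 3=-3.1, Route 4=-1.5, Route 5=-3.6, Route 6=-2.6
Best worst-case = -1.5 → Route 4.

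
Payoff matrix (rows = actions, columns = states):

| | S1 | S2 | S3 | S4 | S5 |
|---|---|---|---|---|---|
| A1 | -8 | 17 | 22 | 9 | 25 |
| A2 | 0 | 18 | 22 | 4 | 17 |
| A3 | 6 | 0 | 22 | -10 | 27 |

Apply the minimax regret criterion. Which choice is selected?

Column bests: S1=6, S2=18, S3=22, S4=9, S5=27.
A1 regrets: 14, 1, 0, 0, 2 → max 14
A2 regrets: 6, 0, 0, 5, 10 → max 10
A3 regrets: 0, 18, 0, 19, 0 → max 19
Smallest max regret = 10 → A2.

A2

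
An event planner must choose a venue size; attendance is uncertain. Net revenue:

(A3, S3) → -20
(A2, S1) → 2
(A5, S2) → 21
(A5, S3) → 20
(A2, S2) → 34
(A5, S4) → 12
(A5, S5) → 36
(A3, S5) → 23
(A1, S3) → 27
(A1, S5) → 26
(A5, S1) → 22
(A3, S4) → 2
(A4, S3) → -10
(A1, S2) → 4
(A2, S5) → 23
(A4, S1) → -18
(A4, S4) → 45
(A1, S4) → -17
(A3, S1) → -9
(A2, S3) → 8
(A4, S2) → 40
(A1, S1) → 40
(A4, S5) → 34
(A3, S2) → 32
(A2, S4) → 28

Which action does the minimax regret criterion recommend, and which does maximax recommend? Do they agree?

minimax regret → A5; maximax → A4 (disagree)

Column bests: S1=40, S2=40, S3=27, S4=45, S5=36.
A1 regrets: 0, 36, 0, 62, 10 → max 62
A2 regrets: 38, 6, 19, 17, 13 → max 38
A3 regrets: 49, 8, 47, 43, 13 → max 49
A4 regrets: 58, 0, 37, 0, 2 → max 58
A5 regrets: 18, 19, 7, 33, 0 → max 33
Smallest max regret = 33 → A5.
Row maxima: A1=40, A2=34, A3=32, A4=45, A5=36
Best best-case = 45 → A4.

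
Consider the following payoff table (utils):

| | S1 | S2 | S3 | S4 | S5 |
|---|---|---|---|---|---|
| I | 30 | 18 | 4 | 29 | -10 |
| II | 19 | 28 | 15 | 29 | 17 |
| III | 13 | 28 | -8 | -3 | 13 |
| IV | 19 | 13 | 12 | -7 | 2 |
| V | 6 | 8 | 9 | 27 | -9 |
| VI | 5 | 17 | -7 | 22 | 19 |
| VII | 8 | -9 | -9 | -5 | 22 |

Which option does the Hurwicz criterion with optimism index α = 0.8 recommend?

II

I: 0.8·30 + 0.2·(-10) = 22
II: 0.8·29 + 0.2·15 = 26.2
III: 0.8·28 + 0.2·(-8) = 20.8
IV: 0.8·19 + 0.2·(-7) = 13.8
V: 0.8·27 + 0.2·(-9) = 19.8
VI: 0.8·22 + 0.2·(-7) = 16.2
VII: 0.8·22 + 0.2·(-9) = 15.8
Highest Hurwicz score = 26.2 → II.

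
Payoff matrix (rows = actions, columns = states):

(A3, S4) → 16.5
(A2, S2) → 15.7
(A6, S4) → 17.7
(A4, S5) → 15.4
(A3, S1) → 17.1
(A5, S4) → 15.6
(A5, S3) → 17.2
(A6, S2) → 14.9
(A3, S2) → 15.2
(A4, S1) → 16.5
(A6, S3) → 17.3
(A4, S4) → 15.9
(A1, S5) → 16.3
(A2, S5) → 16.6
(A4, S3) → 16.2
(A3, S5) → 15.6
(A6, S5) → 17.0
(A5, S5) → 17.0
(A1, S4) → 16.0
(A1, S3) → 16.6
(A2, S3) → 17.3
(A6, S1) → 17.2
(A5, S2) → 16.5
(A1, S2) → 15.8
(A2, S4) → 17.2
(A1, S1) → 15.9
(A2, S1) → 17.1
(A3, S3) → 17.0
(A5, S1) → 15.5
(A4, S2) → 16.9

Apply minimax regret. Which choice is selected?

Column bests: S1=17.2, S2=16.9, S3=17.3, S4=17.7, S5=17.0.
A1 regrets: 1.3, 1.1, 0.7, 1.7, 0.7 → max 1.7
A2 regrets: 0.1, 1.2, 0.0, 0.5, 0.4 → max 1.2
A3 regrets: 0.1, 1.7, 0.3, 1.2, 1.4 → max 1.7
A4 regrets: 0.7, 0.0, 1.1, 1.8, 1.6 → max 1.8
A5 regrets: 1.7, 0.4, 0.1, 2.1, 0.0 → max 2.1
A6 regrets: 0.0, 2.0, 0.0, 0.0, 0.0 → max 2.0
Smallest max regret = 1.2 → A2.

A2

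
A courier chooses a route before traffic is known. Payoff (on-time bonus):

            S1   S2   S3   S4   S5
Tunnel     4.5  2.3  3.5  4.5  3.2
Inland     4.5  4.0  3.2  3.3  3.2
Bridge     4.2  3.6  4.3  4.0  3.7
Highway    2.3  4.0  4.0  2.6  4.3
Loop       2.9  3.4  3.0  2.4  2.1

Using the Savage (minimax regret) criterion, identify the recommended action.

Column bests: S1=4.5, S2=4.0, S3=4.3, S4=4.5, S5=4.3.
Tunnel regrets: 0.0, 1.7, 0.8, 0.0, 1.1 → max 1.7
Inland regrets: 0.0, 0.0, 1.1, 1.2, 1.1 → max 1.2
Bridge regrets: 0.3, 0.4, 0.0, 0.5, 0.6 → max 0.6
Highway regrets: 2.2, 0.0, 0.3, 1.9, 0.0 → max 2.2
Loop regrets: 1.6, 0.6, 1.3, 2.1, 2.2 → max 2.2
Smallest max regret = 0.6 → Bridge.

Bridge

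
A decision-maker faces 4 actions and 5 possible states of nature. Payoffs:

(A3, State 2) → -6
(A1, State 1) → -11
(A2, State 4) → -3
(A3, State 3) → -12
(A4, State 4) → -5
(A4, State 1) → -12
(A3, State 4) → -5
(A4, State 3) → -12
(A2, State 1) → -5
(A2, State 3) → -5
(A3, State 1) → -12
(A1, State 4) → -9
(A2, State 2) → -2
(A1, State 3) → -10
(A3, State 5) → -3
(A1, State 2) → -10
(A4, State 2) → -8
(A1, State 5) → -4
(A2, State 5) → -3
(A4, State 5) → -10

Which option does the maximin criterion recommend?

Row minima: A1=-11, A2=-5, A3=-12, A4=-12
Best worst-case = -5 → A2.

A2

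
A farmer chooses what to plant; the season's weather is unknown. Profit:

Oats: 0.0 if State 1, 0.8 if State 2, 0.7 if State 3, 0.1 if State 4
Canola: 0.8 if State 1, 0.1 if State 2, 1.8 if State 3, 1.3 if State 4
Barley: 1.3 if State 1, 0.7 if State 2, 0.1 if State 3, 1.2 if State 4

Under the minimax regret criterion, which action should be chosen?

Column bests: State 1=1.3, State 2=0.8, State 3=1.8, State 4=1.3.
Oats regrets: 1.3, 0.0, 1.1, 1.2 → max 1.3
Canola regrets: 0.5, 0.7, 0.0, 0.0 → max 0.7
Barley regrets: 0.0, 0.1, 1.7, 0.1 → max 1.7
Smallest max regret = 0.7 → Canola.

Canola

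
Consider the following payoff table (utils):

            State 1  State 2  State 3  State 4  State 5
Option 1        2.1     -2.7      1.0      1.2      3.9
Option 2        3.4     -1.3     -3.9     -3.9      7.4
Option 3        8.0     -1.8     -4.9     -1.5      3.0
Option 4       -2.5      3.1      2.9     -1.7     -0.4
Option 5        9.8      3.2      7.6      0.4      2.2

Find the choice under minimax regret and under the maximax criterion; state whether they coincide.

Column bests: State 1=9.8, State 2=3.2, State 3=7.6, State 4=1.2, State 5=7.4.
Option 1 regrets: 7.7, 5.9, 6.6, 0.0, 3.5 → max 7.7
Option 2 regrets: 6.4, 4.5, 11.5, 5.1, 0.0 → max 11.5
Option 3 regrets: 1.8, 5.0, 12.5, 2.7, 4.4 → max 12.5
Option 4 regrets: 12.3, 0.1, 4.7, 2.9, 7.8 → max 12.3
Option 5 regrets: 0.0, 0.0, 0.0, 0.8, 5.2 → max 5.2
Smallest max regret = 5.2 → Option 5.
Row maxima: Option 1=3.9, Option 2=7.4, Option 3=8.0, Option 4=3.1, Option 5=9.8
Best best-case = 9.8 → Option 5.

minimax regret → Option 5; maximax → Option 5 (agree)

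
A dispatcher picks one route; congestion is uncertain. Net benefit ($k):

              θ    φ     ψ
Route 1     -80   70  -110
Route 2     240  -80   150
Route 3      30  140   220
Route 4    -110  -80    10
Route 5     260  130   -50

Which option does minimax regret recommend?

Route 2

Column bests: θ=260, φ=140, ψ=220.
Route 1 regrets: 340, 70, 330 → max 340
Route 2 regrets: 20, 220, 70 → max 220
Route 3 regrets: 230, 0, 0 → max 230
Route 4 regrets: 370, 220, 210 → max 370
Route 5 regrets: 0, 10, 270 → max 270
Smallest max regret = 220 → Route 2.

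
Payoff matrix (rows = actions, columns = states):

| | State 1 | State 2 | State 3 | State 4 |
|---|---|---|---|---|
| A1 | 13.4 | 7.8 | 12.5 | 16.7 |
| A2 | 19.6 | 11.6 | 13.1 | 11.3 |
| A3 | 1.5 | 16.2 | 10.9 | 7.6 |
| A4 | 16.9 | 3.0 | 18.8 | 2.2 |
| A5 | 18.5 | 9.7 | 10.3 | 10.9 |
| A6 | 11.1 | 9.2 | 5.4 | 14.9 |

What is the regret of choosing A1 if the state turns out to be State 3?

Best payoff under State 3 is 18.8.
Regret = 18.8 − 12.5 = 6.3.

6.3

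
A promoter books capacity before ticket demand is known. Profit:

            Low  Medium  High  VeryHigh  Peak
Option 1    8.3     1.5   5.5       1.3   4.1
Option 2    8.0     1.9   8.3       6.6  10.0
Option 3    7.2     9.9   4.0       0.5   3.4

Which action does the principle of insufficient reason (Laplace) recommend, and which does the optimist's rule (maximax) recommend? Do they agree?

laplace → Option 2; maximax → Option 2 (agree)

Row averages: Option 1=4.14, Option 2=6.96, Option 3=5
Highest average = 6.96 → Option 2.
Row maxima: Option 1=8.3, Option 2=10.0, Option 3=9.9
Best best-case = 10.0 → Option 2.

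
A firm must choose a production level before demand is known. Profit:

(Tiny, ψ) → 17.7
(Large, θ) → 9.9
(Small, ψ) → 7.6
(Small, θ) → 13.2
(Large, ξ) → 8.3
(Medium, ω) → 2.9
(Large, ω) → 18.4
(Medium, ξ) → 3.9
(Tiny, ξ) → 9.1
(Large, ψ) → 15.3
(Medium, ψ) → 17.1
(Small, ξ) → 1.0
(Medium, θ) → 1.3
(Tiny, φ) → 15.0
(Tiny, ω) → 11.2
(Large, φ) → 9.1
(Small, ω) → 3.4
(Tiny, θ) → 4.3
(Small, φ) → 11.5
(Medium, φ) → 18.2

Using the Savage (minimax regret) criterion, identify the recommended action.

Column bests: θ=13.2, φ=18.2, ψ=17.7, ω=18.4, ξ=9.1.
Tiny regrets: 8.9, 3.2, 0.0, 7.2, 0.0 → max 8.9
Small regrets: 0.0, 6.7, 10.1, 15.0, 8.1 → max 15.0
Medium regrets: 11.9, 0.0, 0.6, 15.5, 5.2 → max 15.5
Large regrets: 3.3, 9.1, 2.4, 0.0, 0.8 → max 9.1
Smallest max regret = 8.9 → Tiny.

Tiny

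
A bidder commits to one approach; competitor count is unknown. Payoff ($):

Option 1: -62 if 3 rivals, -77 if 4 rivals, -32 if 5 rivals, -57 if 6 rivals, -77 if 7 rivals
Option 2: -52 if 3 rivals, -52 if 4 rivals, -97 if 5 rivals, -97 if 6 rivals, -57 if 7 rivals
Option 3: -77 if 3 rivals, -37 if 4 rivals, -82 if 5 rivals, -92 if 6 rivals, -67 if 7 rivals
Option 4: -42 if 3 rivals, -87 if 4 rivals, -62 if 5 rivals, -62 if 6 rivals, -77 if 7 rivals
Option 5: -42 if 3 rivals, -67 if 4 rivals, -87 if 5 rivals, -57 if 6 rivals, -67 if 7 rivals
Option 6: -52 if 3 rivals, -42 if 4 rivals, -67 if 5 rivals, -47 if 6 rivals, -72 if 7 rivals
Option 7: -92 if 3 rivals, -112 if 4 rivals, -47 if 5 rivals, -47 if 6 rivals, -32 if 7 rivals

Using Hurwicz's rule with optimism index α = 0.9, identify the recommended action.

Option 1: 0.9·(-32) + 0.1·(-77) = -36.5
Option 2: 0.9·(-52) + 0.1·(-97) = -56.5
Option 3: 0.9·(-37) + 0.1·(-92) = -42.5
Option 4: 0.9·(-42) + 0.1·(-87) = -46.5
Option 5: 0.9·(-42) + 0.1·(-87) = -46.5
Option 6: 0.9·(-42) + 0.1·(-72) = -45
Option 7: 0.9·(-32) + 0.1·(-112) = -40
Highest Hurwicz score = -36.5 → Option 1.

Option 1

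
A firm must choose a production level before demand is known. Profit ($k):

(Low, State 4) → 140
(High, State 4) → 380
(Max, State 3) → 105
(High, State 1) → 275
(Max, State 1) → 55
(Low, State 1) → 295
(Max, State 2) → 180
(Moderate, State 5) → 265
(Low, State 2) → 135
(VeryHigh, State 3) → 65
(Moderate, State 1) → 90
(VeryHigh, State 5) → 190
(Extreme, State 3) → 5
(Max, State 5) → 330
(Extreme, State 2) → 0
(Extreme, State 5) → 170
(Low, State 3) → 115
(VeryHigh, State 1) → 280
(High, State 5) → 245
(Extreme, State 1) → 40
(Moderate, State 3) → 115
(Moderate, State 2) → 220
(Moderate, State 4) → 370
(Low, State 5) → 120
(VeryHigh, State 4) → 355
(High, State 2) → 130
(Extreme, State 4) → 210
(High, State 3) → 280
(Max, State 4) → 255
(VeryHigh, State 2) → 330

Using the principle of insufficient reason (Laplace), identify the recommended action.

Row averages: Low=161, Moderate=212, High=262, VeryHigh=244, Extreme=85, Max=185
Highest average = 262 → High.

High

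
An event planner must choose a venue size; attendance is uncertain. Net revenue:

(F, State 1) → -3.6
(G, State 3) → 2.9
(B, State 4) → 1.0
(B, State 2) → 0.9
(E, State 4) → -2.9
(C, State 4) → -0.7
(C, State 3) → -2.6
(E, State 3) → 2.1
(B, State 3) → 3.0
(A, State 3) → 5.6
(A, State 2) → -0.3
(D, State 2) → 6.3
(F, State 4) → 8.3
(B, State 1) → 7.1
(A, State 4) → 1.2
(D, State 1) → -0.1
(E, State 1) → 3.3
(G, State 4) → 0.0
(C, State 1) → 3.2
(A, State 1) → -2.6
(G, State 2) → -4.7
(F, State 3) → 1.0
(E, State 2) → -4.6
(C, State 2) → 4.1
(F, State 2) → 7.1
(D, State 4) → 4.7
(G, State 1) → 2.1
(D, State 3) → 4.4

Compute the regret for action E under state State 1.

3.8

Best payoff under State 1 is 7.1.
Regret = 7.1 − 3.3 = 3.8.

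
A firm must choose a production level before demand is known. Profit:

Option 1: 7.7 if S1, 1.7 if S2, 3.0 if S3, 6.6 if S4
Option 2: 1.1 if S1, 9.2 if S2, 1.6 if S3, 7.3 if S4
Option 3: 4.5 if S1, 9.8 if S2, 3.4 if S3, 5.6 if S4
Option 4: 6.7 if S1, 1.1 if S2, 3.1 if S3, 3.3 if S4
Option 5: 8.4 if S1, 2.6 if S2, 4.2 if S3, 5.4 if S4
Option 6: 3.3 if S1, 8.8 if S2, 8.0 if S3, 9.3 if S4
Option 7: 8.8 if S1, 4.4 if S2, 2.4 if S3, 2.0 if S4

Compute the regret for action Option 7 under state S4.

Best payoff under S4 is 9.3.
Regret = 9.3 − 2.0 = 7.3.

7.3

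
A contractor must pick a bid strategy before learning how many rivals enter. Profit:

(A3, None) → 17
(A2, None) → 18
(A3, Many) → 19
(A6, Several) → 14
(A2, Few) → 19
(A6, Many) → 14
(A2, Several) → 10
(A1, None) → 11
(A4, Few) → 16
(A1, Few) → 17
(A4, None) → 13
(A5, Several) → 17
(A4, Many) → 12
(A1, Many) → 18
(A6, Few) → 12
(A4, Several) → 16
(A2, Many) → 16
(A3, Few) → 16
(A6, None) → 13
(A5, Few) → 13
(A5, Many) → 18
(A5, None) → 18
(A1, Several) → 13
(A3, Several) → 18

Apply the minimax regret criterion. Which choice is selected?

A3

Column bests: None=18, Few=19, Several=18, Many=19.
A1 regrets: 7, 2, 5, 1 → max 7
A2 regrets: 0, 0, 8, 3 → max 8
A3 regrets: 1, 3, 0, 0 → max 3
A4 regrets: 5, 3, 2, 7 → max 7
A5 regrets: 0, 6, 1, 1 → max 6
A6 regrets: 5, 7, 4, 5 → max 7
Smallest max regret = 3 → A3.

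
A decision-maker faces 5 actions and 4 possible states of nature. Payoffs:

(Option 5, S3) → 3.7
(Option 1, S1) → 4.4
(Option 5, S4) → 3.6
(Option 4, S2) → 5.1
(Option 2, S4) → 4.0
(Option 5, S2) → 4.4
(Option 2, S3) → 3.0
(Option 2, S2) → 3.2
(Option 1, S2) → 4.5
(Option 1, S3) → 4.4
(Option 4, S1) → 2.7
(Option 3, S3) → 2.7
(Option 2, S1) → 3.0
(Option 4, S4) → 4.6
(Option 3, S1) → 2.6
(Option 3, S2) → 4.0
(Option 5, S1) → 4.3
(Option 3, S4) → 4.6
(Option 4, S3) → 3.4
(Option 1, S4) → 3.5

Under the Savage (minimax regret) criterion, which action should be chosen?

Option 5

Column bests: S1=4.4, S2=5.1, S3=4.4, S4=4.6.
Option 1 regrets: 0.0, 0.6, 0.0, 1.1 → max 1.1
Option 2 regrets: 1.4, 1.9, 1.4, 0.6 → max 1.9
Option 3 regrets: 1.8, 1.1, 1.7, 0.0 → max 1.8
Option 4 regrets: 1.7, 0.0, 1.0, 0.0 → max 1.7
Option 5 regrets: 0.1, 0.7, 0.7, 1.0 → max 1.0
Smallest max regret = 1.0 → Option 5.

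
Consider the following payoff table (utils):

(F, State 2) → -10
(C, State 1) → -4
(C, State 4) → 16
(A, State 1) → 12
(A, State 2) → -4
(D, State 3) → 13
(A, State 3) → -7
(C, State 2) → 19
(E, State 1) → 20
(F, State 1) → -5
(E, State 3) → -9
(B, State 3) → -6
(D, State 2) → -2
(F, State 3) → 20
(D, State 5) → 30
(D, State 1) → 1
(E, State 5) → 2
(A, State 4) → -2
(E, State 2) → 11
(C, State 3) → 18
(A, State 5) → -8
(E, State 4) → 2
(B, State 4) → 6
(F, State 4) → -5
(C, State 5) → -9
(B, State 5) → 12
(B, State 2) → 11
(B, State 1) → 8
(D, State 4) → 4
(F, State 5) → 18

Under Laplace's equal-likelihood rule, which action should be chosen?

D

Row averages: A=-1.8, B=6.2, C=8, D=9.2, E=5.2, F=3.6
Highest average = 9.2 → D.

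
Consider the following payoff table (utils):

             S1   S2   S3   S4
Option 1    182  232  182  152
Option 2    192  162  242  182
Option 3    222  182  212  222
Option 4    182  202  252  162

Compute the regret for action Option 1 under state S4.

70

Best payoff under S4 is 222.
Regret = 222 − 152 = 70.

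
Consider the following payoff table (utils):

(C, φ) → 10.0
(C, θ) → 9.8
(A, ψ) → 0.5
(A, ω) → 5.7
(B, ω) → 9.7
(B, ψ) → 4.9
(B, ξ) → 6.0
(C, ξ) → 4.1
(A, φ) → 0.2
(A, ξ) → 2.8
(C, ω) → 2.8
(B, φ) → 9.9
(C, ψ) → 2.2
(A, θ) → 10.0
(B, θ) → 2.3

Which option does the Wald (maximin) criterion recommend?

B

Row minima: A=0.2, B=2.3, C=2.2
Best worst-case = 2.3 → B.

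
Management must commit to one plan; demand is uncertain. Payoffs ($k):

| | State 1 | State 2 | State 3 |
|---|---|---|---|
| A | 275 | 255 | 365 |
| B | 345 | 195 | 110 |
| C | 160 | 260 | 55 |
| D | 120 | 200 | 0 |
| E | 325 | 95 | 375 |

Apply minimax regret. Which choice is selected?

Column bests: State 1=345, State 2=260, State 3=375.
A regrets: 70, 5, 10 → max 70
B regrets: 0, 65, 265 → max 265
C regrets: 185, 0, 320 → max 320
D regrets: 225, 60, 375 → max 375
E regrets: 20, 165, 0 → max 165
Smallest max regret = 70 → A.

A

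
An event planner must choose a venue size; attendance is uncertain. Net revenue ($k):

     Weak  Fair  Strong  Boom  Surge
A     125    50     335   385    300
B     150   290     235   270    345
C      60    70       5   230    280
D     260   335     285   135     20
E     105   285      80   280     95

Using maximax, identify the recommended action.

A

Row maxima: A=385, B=345, C=280, D=335, E=285
Best best-case = 385 → A.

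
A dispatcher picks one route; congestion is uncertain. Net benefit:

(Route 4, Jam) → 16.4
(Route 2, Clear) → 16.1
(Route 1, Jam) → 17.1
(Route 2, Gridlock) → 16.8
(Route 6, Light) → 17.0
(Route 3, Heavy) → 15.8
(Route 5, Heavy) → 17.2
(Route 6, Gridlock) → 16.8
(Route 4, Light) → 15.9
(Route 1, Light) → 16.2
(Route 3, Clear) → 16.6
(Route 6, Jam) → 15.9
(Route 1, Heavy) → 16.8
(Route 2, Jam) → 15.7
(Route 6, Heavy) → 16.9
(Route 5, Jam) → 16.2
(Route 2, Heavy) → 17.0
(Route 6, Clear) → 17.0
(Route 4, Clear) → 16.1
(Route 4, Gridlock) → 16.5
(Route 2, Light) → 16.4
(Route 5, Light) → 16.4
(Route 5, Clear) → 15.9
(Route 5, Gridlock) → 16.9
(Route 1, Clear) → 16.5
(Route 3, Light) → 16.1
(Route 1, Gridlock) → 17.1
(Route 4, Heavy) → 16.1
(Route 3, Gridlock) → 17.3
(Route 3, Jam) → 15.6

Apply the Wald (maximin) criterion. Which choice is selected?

Route 1

Row minima: Route 1=16.2, Route 2=15.7, Route 3=15.6, Route 4=15.9, Route 5=15.9, Route 6=15.9
Best worst-case = 16.2 → Route 1.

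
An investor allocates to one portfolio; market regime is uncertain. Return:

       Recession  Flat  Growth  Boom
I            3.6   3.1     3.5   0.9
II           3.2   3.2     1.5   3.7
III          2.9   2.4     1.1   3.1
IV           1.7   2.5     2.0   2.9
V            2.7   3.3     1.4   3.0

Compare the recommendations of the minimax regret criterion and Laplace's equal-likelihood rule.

Column bests: Recession=3.6, Flat=3.3, Growth=3.5, Boom=3.7.
I regrets: 0.0, 0.2, 0.0, 2.8 → max 2.8
II regrets: 0.4, 0.1, 2.0, 0.0 → max 2.0
III regrets: 0.7, 0.9, 2.4, 0.6 → max 2.4
IV regrets: 1.9, 0.8, 1.5, 0.8 → max 1.9
V regrets: 0.9, 0.0, 2.1, 0.7 → max 2.1
Smallest max regret = 1.9 → IV.
Row averages: I=2.775, II=2.9, III=2.375, IV=2.275, V=2.6
Highest average = 2.9 → II.

minimax regret → IV; laplace → II (disagree)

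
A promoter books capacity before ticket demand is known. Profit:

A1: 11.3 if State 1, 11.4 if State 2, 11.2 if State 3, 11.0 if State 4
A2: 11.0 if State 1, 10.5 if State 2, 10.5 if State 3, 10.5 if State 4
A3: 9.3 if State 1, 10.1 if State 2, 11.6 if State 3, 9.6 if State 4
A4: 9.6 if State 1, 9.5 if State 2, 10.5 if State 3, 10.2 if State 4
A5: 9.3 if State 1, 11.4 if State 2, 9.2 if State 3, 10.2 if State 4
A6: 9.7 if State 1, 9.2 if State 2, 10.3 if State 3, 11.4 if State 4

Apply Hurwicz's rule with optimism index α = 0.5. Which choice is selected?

A1

A1: 0.5·11.4 + 0.5·11.0 = 11.2
A2: 0.5·11.0 + 0.5·10.5 = 10.75
A3: 0.5·11.6 + 0.5·9.3 = 10.45
A4: 0.5·10.5 + 0.5·9.5 = 10
A5: 0.5·11.4 + 0.5·9.2 = 10.3
A6: 0.5·11.4 + 0.5·9.2 = 10.3
Highest Hurwicz score = 11.2 → A1.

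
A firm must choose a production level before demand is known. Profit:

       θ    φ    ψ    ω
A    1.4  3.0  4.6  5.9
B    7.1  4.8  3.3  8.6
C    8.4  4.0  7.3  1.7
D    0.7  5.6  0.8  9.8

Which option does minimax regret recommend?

Column bests: θ=8.4, φ=5.6, ψ=7.3, ω=9.8.
A regrets: 7.0, 2.6, 2.7, 3.9 → max 7.0
B regrets: 1.3, 0.8, 4.0, 1.2 → max 4.0
C regrets: 0.0, 1.6, 0.0, 8.1 → max 8.1
D regrets: 7.7, 0.0, 6.5, 0.0 → max 7.7
Smallest max regret = 4.0 → B.

B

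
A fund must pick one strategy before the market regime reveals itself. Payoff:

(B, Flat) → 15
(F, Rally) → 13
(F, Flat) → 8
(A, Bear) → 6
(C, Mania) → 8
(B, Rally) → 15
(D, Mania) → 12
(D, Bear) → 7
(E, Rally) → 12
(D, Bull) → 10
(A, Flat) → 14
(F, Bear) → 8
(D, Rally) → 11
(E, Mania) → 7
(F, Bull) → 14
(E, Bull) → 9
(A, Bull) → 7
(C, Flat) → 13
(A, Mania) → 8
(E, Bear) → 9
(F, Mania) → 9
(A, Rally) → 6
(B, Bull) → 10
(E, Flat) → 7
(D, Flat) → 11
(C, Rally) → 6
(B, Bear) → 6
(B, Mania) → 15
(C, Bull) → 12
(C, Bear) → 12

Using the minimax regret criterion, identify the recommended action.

D

Column bests: Bear=12, Flat=15, Bull=14, Rally=15, Mania=15.
A regrets: 6, 1, 7, 9, 7 → max 9
B regrets: 6, 0, 4, 0, 0 → max 6
C regrets: 0, 2, 2, 9, 7 → max 9
D regrets: 5, 4, 4, 4, 3 → max 5
E regrets: 3, 8, 5, 3, 8 → max 8
F regrets: 4, 7, 0, 2, 6 → max 7
Smallest max regret = 5 → D.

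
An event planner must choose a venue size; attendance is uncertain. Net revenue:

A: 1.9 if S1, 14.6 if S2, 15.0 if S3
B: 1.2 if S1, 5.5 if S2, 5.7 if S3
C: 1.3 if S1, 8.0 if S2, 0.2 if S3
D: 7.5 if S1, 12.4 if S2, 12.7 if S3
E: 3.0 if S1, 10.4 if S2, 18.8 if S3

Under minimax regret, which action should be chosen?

Column bests: S1=7.5, S2=14.6, S3=18.8.
A regrets: 5.6, 0.0, 3.8 → max 5.6
B regrets: 6.3, 9.1, 13.1 → max 13.1
C regrets: 6.2, 6.6, 18.6 → max 18.6
D regrets: 0.0, 2.2, 6.1 → max 6.1
E regrets: 4.5, 4.2, 0.0 → max 4.5
Smallest max regret = 4.5 → E.

E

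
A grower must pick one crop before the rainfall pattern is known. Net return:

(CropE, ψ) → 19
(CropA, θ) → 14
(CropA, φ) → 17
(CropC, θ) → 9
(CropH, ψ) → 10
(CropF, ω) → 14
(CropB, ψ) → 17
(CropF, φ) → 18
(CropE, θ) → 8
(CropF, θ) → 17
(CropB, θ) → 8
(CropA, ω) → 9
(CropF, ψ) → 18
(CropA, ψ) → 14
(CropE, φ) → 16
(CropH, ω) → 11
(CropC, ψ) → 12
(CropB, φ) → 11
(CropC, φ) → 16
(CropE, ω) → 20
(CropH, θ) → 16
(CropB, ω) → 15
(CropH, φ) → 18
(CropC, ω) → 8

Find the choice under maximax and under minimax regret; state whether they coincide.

maximax → CropE; minimax regret → CropF (disagree)

Row maxima: CropC=16, CropE=20, CropH=18, CropB=17, CropF=18, CropA=17
Best best-case = 20 → CropE.
Column bests: θ=17, φ=18, ψ=19, ω=20.
CropC regrets: 8, 2, 7, 12 → max 12
CropE regrets: 9, 2, 0, 0 → max 9
CropH regrets: 1, 0, 9, 9 → max 9
CropB regrets: 9, 7, 2, 5 → max 9
CropF regrets: 0, 0, 1, 6 → max 6
CropA regrets: 3, 1, 5, 11 → max 11
Smallest max regret = 6 → CropF.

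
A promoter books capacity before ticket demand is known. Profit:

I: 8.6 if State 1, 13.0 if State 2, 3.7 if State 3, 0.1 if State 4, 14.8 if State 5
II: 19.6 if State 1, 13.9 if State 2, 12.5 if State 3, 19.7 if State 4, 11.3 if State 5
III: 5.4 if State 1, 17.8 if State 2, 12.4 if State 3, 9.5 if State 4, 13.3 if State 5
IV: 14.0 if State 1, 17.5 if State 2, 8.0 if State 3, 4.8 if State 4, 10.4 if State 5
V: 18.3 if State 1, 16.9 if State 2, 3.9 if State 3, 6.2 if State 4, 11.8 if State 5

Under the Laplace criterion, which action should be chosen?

Row averages: I=8.04, II=15.4, III=11.68, IV=10.94, V=11.42
Highest average = 15.4 → II.

II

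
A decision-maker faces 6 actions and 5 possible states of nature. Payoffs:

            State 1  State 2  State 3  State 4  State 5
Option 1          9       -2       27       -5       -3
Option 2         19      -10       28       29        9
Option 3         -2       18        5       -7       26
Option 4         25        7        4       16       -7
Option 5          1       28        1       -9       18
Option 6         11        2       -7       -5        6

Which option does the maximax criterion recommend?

Row maxima: Option 1=27, Option 2=29, Option 3=26, Option 4=25, Option 5=28, Option 6=11
Best best-case = 29 → Option 2.

Option 2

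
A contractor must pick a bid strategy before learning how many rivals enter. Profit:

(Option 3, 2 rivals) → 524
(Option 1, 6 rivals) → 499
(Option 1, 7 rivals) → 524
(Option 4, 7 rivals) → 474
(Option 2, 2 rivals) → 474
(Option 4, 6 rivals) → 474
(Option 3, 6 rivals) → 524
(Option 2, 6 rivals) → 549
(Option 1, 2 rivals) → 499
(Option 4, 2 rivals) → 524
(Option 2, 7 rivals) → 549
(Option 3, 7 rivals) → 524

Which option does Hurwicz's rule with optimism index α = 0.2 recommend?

Option 3

Option 1: 0.2·524 + 0.8·499 = 504
Option 2: 0.2·549 + 0.8·474 = 489
Option 3: 0.2·524 + 0.8·524 = 524
Option 4: 0.2·524 + 0.8·474 = 484
Highest Hurwicz score = 524 → Option 3.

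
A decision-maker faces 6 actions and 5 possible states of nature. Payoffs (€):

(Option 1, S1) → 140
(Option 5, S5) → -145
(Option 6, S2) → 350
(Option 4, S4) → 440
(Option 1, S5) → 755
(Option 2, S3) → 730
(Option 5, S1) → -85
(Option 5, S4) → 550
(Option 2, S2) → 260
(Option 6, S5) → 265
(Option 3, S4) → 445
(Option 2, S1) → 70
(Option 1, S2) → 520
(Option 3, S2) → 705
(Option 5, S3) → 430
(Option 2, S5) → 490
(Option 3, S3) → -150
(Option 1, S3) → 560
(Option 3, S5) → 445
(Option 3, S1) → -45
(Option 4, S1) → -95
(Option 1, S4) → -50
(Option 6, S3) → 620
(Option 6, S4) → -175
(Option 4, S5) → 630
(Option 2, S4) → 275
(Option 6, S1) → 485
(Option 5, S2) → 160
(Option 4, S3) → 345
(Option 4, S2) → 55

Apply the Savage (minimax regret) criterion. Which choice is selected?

Column bests: S1=485, S2=705, S3=730, S4=550, S5=755.
Option 1 regrets: 345, 185, 170, 600, 0 → max 600
Option 2 regrets: 415, 445, 0, 275, 265 → max 445
Option 3 regrets: 530, 0, 880, 105, 310 → max 880
Option 4 regrets: 580, 650, 385, 110, 125 → max 650
Option 5 regrets: 570, 545, 300, 0, 900 → max 900
Option 6 regrets: 0, 355, 110, 725, 490 → max 725
Smallest max regret = 445 → Option 2.

Option 2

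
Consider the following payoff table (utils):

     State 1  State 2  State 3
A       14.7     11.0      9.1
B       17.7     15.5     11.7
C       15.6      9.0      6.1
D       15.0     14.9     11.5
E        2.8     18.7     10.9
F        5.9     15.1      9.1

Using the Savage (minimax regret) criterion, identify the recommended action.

Column bests: State 1=17.7, State 2=18.7, State 3=11.7.
A regrets: 3.0, 7.7, 2.6 → max 7.7
B regrets: 0.0, 3.2, 0.0 → max 3.2
C regrets: 2.1, 9.7, 5.6 → max 9.7
D regrets: 2.7, 3.8, 0.2 → max 3.8
E regrets: 14.9, 0.0, 0.8 → max 14.9
F regrets: 11.8, 3.6, 2.6 → max 11.8
Smallest max regret = 3.2 → B.

B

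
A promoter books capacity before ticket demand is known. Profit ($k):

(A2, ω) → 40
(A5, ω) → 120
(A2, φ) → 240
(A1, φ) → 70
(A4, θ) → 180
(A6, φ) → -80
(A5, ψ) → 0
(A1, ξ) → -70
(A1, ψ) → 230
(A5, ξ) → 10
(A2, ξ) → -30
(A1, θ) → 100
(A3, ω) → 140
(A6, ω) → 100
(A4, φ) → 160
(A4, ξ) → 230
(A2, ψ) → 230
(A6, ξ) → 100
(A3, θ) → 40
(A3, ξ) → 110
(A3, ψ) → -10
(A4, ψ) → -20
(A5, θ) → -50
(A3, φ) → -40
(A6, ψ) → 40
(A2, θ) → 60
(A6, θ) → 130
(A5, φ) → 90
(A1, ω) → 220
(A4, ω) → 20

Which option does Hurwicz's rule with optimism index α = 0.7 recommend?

A1: 0.7·230 + 0.3·(-70) = 140
A2: 0.7·240 + 0.3·(-30) = 159
A3: 0.7·140 + 0.3·(-40) = 86
A4: 0.7·230 + 0.3·(-20) = 155
A5: 0.7·120 + 0.3·(-50) = 69
A6: 0.7·130 + 0.3·(-80) = 67
Highest Hurwicz score = 159 → A2.

A2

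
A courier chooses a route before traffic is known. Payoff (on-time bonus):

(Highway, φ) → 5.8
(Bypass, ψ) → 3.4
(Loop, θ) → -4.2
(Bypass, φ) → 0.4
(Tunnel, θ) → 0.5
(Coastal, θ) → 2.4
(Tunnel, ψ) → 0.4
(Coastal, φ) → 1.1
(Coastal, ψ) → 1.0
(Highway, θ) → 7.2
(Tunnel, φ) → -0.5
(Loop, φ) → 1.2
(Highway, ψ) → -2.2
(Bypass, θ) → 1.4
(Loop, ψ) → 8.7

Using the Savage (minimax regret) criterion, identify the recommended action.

Column bests: θ=7.2, φ=5.8, ψ=8.7.
Highway regrets: 0.0, 0.0, 10.9 → max 10.9
Loop regrets: 11.4, 4.6, 0.0 → max 11.4
Bypass regrets: 5.8, 5.4, 5.3 → max 5.8
Tunnel regrets: 6.7, 6.3, 8.3 → max 8.3
Coastal regrets: 4.8, 4.7, 7.7 → max 7.7
Smallest max regret = 5.8 → Bypass.

Bypass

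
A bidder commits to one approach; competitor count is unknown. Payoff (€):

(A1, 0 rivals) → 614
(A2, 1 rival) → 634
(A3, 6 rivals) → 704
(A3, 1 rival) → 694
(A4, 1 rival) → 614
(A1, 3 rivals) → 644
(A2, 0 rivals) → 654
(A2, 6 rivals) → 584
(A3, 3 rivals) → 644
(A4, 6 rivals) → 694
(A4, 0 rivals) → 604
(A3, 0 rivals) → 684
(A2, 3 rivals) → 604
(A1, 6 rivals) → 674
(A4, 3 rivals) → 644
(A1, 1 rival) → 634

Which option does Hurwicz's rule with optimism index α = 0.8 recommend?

A3

A1: 0.8·674 + 0.2·614 = 662
A2: 0.8·654 + 0.2·584 = 640
A3: 0.8·704 + 0.2·644 = 692
A4: 0.8·694 + 0.2·604 = 676
Highest Hurwicz score = 692 → A3.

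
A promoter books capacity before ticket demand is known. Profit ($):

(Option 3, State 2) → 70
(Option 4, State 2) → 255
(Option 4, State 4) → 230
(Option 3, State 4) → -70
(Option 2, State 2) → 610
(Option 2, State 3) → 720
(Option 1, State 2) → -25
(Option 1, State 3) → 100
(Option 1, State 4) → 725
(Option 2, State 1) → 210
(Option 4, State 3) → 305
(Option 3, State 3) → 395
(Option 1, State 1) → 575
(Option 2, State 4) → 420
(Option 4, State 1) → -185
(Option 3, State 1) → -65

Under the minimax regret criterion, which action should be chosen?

Column bests: State 1=575, State 2=610, State 3=720, State 4=725.
Option 1 regrets: 0, 635, 620, 0 → max 635
Option 2 regrets: 365, 0, 0, 305 → max 365
Option 3 regrets: 640, 540, 325, 795 → max 795
Option 4 regrets: 760, 355, 415, 495 → max 760
Smallest max regret = 365 → Option 2.

Option 2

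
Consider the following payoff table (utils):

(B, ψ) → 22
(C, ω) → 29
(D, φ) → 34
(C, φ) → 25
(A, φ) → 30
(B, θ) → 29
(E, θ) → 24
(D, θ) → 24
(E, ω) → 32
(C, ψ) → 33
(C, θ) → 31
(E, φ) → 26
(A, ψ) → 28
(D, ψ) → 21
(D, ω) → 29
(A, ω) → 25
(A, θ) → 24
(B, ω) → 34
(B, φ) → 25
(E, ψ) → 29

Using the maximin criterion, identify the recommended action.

C

Row minima: A=24, B=22, C=25, D=21, E=24
Best worst-case = 25 → C.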